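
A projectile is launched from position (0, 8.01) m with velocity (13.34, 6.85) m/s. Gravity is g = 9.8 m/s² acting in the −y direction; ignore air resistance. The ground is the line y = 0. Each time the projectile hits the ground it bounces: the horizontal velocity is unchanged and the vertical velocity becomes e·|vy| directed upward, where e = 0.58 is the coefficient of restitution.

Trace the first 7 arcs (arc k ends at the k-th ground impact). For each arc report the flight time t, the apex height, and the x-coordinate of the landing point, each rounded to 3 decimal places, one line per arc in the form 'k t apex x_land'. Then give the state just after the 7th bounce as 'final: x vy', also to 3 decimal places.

1 2.156 10.404 28.763
2 1.690 3.500 51.311
3 0.980 1.177 64.389
4 0.569 0.396 71.974
5 0.330 0.133 76.374
6 0.191 0.045 78.926
7 0.111 0.015 80.406
final: 80.406 0.315

Arc 1: start y=8.010, vy=6.850 → t=2.156, apex=10.404, x_land=28.763, impact vy=-14.280
  bounce: vy ← 0.58·14.280 = 8.282
Arc 2: start y=0.000, vy=8.282 → t=1.690, apex=3.500, x_land=51.311, impact vy=-8.282
  bounce: vy ← 0.58·8.282 = 4.804
Arc 3: start y=0.000, vy=4.804 → t=0.980, apex=1.177, x_land=64.389, impact vy=-4.804
  bounce: vy ← 0.58·4.804 = 2.786
Arc 4: start y=0.000, vy=2.786 → t=0.569, apex=0.396, x_land=71.974, impact vy=-2.786
  bounce: vy ← 0.58·2.786 = 1.616
Arc 5: start y=0.000, vy=1.616 → t=0.330, apex=0.133, x_land=76.374, impact vy=-1.616
  bounce: vy ← 0.58·1.616 = 0.937
Arc 6: start y=0.000, vy=0.937 → t=0.191, apex=0.045, x_land=78.926, impact vy=-0.937
  bounce: vy ← 0.58·0.937 = 0.544
Arc 7: start y=0.000, vy=0.544 → t=0.111, apex=0.015, x_land=80.406, impact vy=-0.544
  bounce: vy ← 0.58·0.544 = 0.315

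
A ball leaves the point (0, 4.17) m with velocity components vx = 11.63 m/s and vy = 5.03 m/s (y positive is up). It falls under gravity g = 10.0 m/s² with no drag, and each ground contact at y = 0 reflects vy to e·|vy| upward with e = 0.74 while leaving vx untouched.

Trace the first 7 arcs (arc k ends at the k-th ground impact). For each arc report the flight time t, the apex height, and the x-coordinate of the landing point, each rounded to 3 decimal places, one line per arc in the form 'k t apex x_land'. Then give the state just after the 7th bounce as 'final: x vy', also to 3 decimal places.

1 1.546 5.435 17.975
2 1.543 2.976 35.921
3 1.142 1.630 49.201
4 0.845 0.892 59.028
5 0.625 0.489 66.300
6 0.463 0.268 71.681
7 0.342 0.147 75.663
final: 75.663 1.267

Arc 1: start y=4.170, vy=5.030 → t=1.546, apex=5.435, x_land=17.975, impact vy=-10.426
  bounce: vy ← 0.74·10.426 = 7.715
Arc 2: start y=0.000, vy=7.715 → t=1.543, apex=2.976, x_land=35.921, impact vy=-7.715
  bounce: vy ← 0.74·7.715 = 5.709
Arc 3: start y=0.000, vy=5.709 → t=1.142, apex=1.630, x_land=49.201, impact vy=-5.709
  bounce: vy ← 0.74·5.709 = 4.225
Arc 4: start y=0.000, vy=4.225 → t=0.845, apex=0.892, x_land=59.028, impact vy=-4.225
  bounce: vy ← 0.74·4.225 = 3.126
Arc 5: start y=0.000, vy=3.126 → t=0.625, apex=0.489, x_land=66.300, impact vy=-3.126
  bounce: vy ← 0.74·3.126 = 2.314
Arc 6: start y=0.000, vy=2.314 → t=0.463, apex=0.268, x_land=71.681, impact vy=-2.314
  bounce: vy ← 0.74·2.314 = 1.712
Arc 7: start y=0.000, vy=1.712 → t=0.342, apex=0.147, x_land=75.663, impact vy=-1.712
  bounce: vy ← 0.74·1.712 = 1.267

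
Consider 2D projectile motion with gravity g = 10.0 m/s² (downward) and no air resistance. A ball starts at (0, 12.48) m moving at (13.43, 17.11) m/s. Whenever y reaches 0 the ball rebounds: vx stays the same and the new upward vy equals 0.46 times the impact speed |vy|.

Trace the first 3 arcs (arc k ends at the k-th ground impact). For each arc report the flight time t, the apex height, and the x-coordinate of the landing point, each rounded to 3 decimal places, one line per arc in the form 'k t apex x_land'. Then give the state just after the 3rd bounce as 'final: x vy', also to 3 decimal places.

Arc 1: start y=12.480, vy=17.110 → t=4.040, apex=27.118, x_land=54.255, impact vy=-23.288
  bounce: vy ← 0.46·23.288 = 10.713
Arc 2: start y=0.000, vy=10.713 → t=2.143, apex=5.738, x_land=83.029, impact vy=-10.713
  bounce: vy ← 0.46·10.713 = 4.928
Arc 3: start y=0.000, vy=4.928 → t=0.986, apex=1.214, x_land=96.266, impact vy=-4.928
  bounce: vy ← 0.46·4.928 = 2.267

1 4.040 27.118 54.255
2 2.143 5.738 83.029
3 0.986 1.214 96.266
final: 96.266 2.267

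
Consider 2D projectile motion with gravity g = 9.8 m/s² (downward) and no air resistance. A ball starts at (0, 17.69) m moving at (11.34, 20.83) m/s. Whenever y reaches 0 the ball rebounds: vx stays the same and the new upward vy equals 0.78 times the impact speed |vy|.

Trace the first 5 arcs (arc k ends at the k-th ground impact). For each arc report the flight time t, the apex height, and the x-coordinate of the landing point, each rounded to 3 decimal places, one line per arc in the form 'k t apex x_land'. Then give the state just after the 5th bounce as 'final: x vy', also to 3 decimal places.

Arc 1: start y=17.690, vy=20.830 → t=4.976, apex=39.827, x_land=56.433, impact vy=-27.939
  bounce: vy ← 0.78·27.939 = 21.793
Arc 2: start y=0.000, vy=21.793 → t=4.448, apex=24.231, x_land=106.868, impact vy=-21.793
  bounce: vy ← 0.78·21.793 = 16.998
Arc 3: start y=0.000, vy=16.998 → t=3.469, apex=14.742, x_land=146.207, impact vy=-16.998
  bounce: vy ← 0.78·16.998 = 13.259
Arc 4: start y=0.000, vy=13.259 → t=2.706, apex=8.969, x_land=176.891, impact vy=-13.259
  bounce: vy ← 0.78·13.259 = 10.342
Arc 5: start y=0.000, vy=10.342 → t=2.111, apex=5.457, x_land=200.825, impact vy=-10.342
  bounce: vy ← 0.78·10.342 = 8.067

1 4.976 39.827 56.433
2 4.448 24.231 106.868
3 3.469 14.742 146.207
4 2.706 8.969 176.891
5 2.111 5.457 200.825
final: 200.825 8.067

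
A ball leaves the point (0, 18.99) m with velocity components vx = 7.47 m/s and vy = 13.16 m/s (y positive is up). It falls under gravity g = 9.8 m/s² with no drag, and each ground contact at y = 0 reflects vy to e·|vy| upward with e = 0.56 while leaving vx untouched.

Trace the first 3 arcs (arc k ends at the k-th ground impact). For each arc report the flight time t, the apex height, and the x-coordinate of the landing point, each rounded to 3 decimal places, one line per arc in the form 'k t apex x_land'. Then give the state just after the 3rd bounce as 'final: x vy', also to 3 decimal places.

Arc 1: start y=18.990, vy=13.160 → t=3.726, apex=27.826, x_land=27.832, impact vy=-23.354
  bounce: vy ← 0.56·23.354 = 13.078
Arc 2: start y=0.000, vy=13.078 → t=2.669, apex=8.726, x_land=47.770, impact vy=-13.078
  bounce: vy ← 0.56·13.078 = 7.324
Arc 3: start y=0.000, vy=7.324 → t=1.495, apex=2.737, x_land=58.934, impact vy=-7.324
  bounce: vy ← 0.56·7.324 = 4.101

1 3.726 27.826 27.832
2 2.669 8.726 47.770
3 1.495 2.737 58.934
final: 58.934 4.101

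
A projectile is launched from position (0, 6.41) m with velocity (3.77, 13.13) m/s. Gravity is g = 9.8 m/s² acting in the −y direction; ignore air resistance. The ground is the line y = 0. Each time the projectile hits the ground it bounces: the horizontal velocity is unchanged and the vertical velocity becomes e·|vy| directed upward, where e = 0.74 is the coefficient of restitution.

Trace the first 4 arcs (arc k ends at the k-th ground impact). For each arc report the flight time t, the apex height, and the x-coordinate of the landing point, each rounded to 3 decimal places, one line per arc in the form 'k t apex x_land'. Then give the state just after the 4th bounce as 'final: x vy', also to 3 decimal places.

1 3.101 15.206 11.692
2 2.607 8.327 21.521
3 1.929 4.560 28.795
4 1.428 2.497 34.177
final: 34.177 5.177

Arc 1: start y=6.410, vy=13.130 → t=3.101, apex=15.206, x_land=11.692, impact vy=-17.264
  bounce: vy ← 0.74·17.264 = 12.775
Arc 2: start y=0.000, vy=12.775 → t=2.607, apex=8.327, x_land=21.521, impact vy=-12.775
  bounce: vy ← 0.74·12.775 = 9.454
Arc 3: start y=0.000, vy=9.454 → t=1.929, apex=4.560, x_land=28.795, impact vy=-9.454
  bounce: vy ← 0.74·9.454 = 6.996
Arc 4: start y=0.000, vy=6.996 → t=1.428, apex=2.497, x_land=34.177, impact vy=-6.996
  bounce: vy ← 0.74·6.996 = 5.177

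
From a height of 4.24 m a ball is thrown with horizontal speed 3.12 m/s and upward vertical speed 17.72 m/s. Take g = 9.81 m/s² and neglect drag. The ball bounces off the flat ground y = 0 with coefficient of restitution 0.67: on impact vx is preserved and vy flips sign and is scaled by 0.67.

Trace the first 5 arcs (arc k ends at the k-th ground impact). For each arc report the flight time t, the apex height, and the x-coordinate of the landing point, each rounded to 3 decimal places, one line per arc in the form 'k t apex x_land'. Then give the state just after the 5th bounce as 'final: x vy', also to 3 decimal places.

1 3.838 20.244 11.974
2 2.722 9.088 20.468
3 1.824 4.079 26.158
4 1.222 1.831 29.971
5 0.819 0.822 32.526
final: 32.526 2.691

Arc 1: start y=4.240, vy=17.720 → t=3.838, apex=20.244, x_land=11.974, impact vy=-19.930
  bounce: vy ← 0.67·19.930 = 13.353
Arc 2: start y=0.000, vy=13.353 → t=2.722, apex=9.088, x_land=20.468, impact vy=-13.353
  bounce: vy ← 0.67·13.353 = 8.946
Arc 3: start y=0.000, vy=8.946 → t=1.824, apex=4.079, x_land=26.158, impact vy=-8.946
  bounce: vy ← 0.67·8.946 = 5.994
Arc 4: start y=0.000, vy=5.994 → t=1.222, apex=1.831, x_land=29.971, impact vy=-5.994
  bounce: vy ← 0.67·5.994 = 4.016
Arc 5: start y=0.000, vy=4.016 → t=0.819, apex=0.822, x_land=32.526, impact vy=-4.016
  bounce: vy ← 0.67·4.016 = 2.691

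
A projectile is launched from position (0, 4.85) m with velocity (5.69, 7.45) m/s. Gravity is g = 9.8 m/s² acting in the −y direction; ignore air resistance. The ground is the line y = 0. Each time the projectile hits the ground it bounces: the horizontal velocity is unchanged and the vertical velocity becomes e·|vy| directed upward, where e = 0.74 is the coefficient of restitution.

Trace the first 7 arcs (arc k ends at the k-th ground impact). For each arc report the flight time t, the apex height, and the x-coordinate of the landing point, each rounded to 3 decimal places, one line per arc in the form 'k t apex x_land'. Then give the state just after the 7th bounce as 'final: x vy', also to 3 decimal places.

1 2.012 7.682 11.450
2 1.853 4.207 21.994
3 1.371 2.303 29.796
4 1.015 1.261 35.570
5 0.751 0.691 39.843
6 0.556 0.378 43.005
7 0.411 0.207 45.345
final: 45.345 1.491

Arc 1: start y=4.850, vy=7.450 → t=2.012, apex=7.682, x_land=11.450, impact vy=-12.270
  bounce: vy ← 0.74·12.270 = 9.080
Arc 2: start y=0.000, vy=9.080 → t=1.853, apex=4.207, x_land=21.994, impact vy=-9.080
  bounce: vy ← 0.74·9.080 = 6.719
Arc 3: start y=0.000, vy=6.719 → t=1.371, apex=2.303, x_land=29.796, impact vy=-6.719
  bounce: vy ← 0.74·6.719 = 4.972
Arc 4: start y=0.000, vy=4.972 → t=1.015, apex=1.261, x_land=35.570, impact vy=-4.972
  bounce: vy ← 0.74·4.972 = 3.679
Arc 5: start y=0.000, vy=3.679 → t=0.751, apex=0.691, x_land=39.843, impact vy=-3.679
  bounce: vy ← 0.74·3.679 = 2.723
Arc 6: start y=0.000, vy=2.723 → t=0.556, apex=0.378, x_land=43.005, impact vy=-2.723
  bounce: vy ← 0.74·2.723 = 2.015
Arc 7: start y=0.000, vy=2.015 → t=0.411, apex=0.207, x_land=45.345, impact vy=-2.015
  bounce: vy ← 0.74·2.015 = 1.491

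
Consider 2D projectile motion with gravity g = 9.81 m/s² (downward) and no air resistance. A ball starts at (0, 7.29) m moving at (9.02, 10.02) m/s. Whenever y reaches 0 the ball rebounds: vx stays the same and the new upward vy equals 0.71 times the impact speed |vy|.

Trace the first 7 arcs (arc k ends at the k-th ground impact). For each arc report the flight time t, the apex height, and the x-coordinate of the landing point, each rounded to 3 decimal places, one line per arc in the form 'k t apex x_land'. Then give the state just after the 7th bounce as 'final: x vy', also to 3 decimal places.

Arc 1: start y=7.290, vy=10.020 → t=2.612, apex=12.407, x_land=23.559, impact vy=-15.602
  bounce: vy ← 0.71·15.602 = 11.078
Arc 2: start y=0.000, vy=11.078 → t=2.258, apex=6.254, x_land=43.930, impact vy=-11.078
  bounce: vy ← 0.71·11.078 = 7.865
Arc 3: start y=0.000, vy=7.865 → t=1.603, apex=3.153, x_land=58.393, impact vy=-7.865
  bounce: vy ← 0.71·7.865 = 5.584
Arc 4: start y=0.000, vy=5.584 → t=1.138, apex=1.589, x_land=68.662, impact vy=-5.584
  bounce: vy ← 0.71·5.584 = 3.965
Arc 5: start y=0.000, vy=3.965 → t=0.808, apex=0.801, x_land=75.953, impact vy=-3.965
  bounce: vy ← 0.71·3.965 = 2.815
Arc 6: start y=0.000, vy=2.815 → t=0.574, apex=0.404, x_land=81.130, impact vy=-2.815
  bounce: vy ← 0.71·2.815 = 1.999
Arc 7: start y=0.000, vy=1.999 → t=0.407, apex=0.204, x_land=84.805, impact vy=-1.999
  bounce: vy ← 0.71·1.999 = 1.419

1 2.612 12.407 23.559
2 2.258 6.254 43.930
3 1.603 3.153 58.393
4 1.138 1.589 68.662
5 0.808 0.801 75.953
6 0.574 0.404 81.130
7 0.407 0.204 84.805
final: 84.805 1.419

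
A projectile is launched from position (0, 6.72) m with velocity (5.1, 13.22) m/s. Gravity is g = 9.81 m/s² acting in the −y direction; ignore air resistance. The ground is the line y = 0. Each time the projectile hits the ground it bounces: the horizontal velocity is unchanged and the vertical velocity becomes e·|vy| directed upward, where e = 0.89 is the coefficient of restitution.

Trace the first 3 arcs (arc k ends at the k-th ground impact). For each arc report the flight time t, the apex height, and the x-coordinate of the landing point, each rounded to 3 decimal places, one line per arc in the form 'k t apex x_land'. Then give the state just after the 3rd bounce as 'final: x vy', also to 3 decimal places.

1 3.133 15.628 15.976
2 3.177 12.379 32.180
3 2.828 9.805 46.601
final: 46.601 12.344

Arc 1: start y=6.720, vy=13.220 → t=3.133, apex=15.628, x_land=15.976, impact vy=-17.510
  bounce: vy ← 0.89·17.510 = 15.584
Arc 2: start y=0.000, vy=15.584 → t=3.177, apex=12.379, x_land=32.180, impact vy=-15.584
  bounce: vy ← 0.89·15.584 = 13.870
Arc 3: start y=0.000, vy=13.870 → t=2.828, apex=9.805, x_land=46.601, impact vy=-13.870
  bounce: vy ← 0.89·13.870 = 12.344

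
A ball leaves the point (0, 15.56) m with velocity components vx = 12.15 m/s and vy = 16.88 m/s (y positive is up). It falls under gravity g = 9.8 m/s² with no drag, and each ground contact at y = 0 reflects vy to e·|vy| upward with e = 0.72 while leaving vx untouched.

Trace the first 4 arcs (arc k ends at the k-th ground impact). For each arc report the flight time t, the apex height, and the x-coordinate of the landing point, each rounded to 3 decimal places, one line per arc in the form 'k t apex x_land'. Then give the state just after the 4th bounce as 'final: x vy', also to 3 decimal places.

1 4.201 30.097 51.040
2 3.569 15.603 94.402
3 2.570 8.088 125.622
4 1.850 4.193 148.101
final: 148.101 6.527

Arc 1: start y=15.560, vy=16.880 → t=4.201, apex=30.097, x_land=51.040, impact vy=-24.288
  bounce: vy ← 0.72·24.288 = 17.487
Arc 2: start y=0.000, vy=17.487 → t=3.569, apex=15.603, x_land=94.402, impact vy=-17.487
  bounce: vy ← 0.72·17.487 = 12.591
Arc 3: start y=0.000, vy=12.591 → t=2.570, apex=8.088, x_land=125.622, impact vy=-12.591
  bounce: vy ← 0.72·12.591 = 9.065
Arc 4: start y=0.000, vy=9.065 → t=1.850, apex=4.193, x_land=148.101, impact vy=-9.065
  bounce: vy ← 0.72·9.065 = 6.527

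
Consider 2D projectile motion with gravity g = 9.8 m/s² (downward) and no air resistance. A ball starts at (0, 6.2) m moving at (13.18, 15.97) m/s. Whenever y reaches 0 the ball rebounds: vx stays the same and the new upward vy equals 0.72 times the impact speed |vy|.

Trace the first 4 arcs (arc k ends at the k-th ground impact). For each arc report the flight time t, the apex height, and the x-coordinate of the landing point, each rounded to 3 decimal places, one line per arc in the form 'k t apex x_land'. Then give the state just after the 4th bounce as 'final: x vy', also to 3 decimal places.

1 3.610 19.212 47.576
2 2.851 9.960 85.157
3 2.053 5.163 112.215
4 1.478 2.677 131.698
final: 131.698 5.215

Arc 1: start y=6.200, vy=15.970 → t=3.610, apex=19.212, x_land=47.576, impact vy=-19.405
  bounce: vy ← 0.72·19.405 = 13.972
Arc 2: start y=0.000, vy=13.972 → t=2.851, apex=9.960, x_land=85.157, impact vy=-13.972
  bounce: vy ← 0.72·13.972 = 10.060
Arc 3: start y=0.000, vy=10.060 → t=2.053, apex=5.163, x_land=112.215, impact vy=-10.060
  bounce: vy ← 0.72·10.060 = 7.243
Arc 4: start y=0.000, vy=7.243 → t=1.478, apex=2.677, x_land=131.698, impact vy=-7.243
  bounce: vy ← 0.72·7.243 = 5.215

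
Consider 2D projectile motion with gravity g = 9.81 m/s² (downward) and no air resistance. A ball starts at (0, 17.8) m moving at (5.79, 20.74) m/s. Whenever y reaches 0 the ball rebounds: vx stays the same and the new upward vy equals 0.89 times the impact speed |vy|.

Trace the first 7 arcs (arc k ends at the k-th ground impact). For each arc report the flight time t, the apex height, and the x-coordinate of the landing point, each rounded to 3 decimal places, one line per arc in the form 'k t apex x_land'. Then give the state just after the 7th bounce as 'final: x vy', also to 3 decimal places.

Arc 1: start y=17.800, vy=20.740 → t=4.960, apex=39.724, x_land=28.718, impact vy=-27.917
  bounce: vy ← 0.89·27.917 = 24.847
Arc 2: start y=0.000, vy=24.847 → t=5.066, apex=31.465, x_land=58.048, impact vy=-24.847
  bounce: vy ← 0.89·24.847 = 22.113
Arc 3: start y=0.000, vy=22.113 → t=4.508, apex=24.924, x_land=84.151, impact vy=-22.113
  bounce: vy ← 0.89·22.113 = 19.681
Arc 4: start y=0.000, vy=19.681 → t=4.012, apex=19.742, x_land=107.383, impact vy=-19.681
  bounce: vy ← 0.89·19.681 = 17.516
Arc 5: start y=0.000, vy=17.516 → t=3.571, apex=15.638, x_land=128.059, impact vy=-17.516
  bounce: vy ← 0.89·17.516 = 15.589
Arc 6: start y=0.000, vy=15.589 → t=3.178, apex=12.387, x_land=146.461, impact vy=-15.589
  bounce: vy ← 0.89·15.589 = 13.874
Arc 7: start y=0.000, vy=13.874 → t=2.829, apex=9.811, x_land=162.839, impact vy=-13.874
  bounce: vy ← 0.89·13.874 = 12.348

1 4.960 39.724 28.718
2 5.066 31.465 58.048
3 4.508 24.924 84.151
4 4.012 19.742 107.383
5 3.571 15.638 128.059
6 3.178 12.387 146.461
7 2.829 9.811 162.839
final: 162.839 12.348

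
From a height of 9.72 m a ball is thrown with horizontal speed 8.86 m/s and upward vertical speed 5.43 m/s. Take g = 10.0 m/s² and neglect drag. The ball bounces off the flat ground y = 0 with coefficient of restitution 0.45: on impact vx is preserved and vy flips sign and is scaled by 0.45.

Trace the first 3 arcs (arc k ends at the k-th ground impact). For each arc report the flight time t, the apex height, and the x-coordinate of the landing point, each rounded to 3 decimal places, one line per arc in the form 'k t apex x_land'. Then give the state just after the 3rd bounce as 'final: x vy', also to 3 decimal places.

Arc 1: start y=9.720, vy=5.430 → t=2.039, apex=11.194, x_land=18.068, impact vy=-14.963
  bounce: vy ← 0.45·14.963 = 6.733
Arc 2: start y=0.000, vy=6.733 → t=1.347, apex=2.267, x_land=29.999, impact vy=-6.733
  bounce: vy ← 0.45·6.733 = 3.030
Arc 3: start y=0.000, vy=3.030 → t=0.606, apex=0.459, x_land=35.368, impact vy=-3.030
  bounce: vy ← 0.45·3.030 = 1.363

1 2.039 11.194 18.068
2 1.347 2.267 29.999
3 0.606 0.459 35.368
final: 35.368 1.363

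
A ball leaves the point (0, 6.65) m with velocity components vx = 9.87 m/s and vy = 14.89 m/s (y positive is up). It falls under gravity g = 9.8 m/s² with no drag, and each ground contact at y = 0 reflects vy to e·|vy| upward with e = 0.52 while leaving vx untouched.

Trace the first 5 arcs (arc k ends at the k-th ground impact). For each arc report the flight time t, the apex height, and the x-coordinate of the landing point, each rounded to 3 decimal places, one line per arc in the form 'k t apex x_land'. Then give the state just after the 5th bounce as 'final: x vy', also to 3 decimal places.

1 3.434 17.962 33.893
2 1.991 4.857 53.546
3 1.035 1.313 63.766
4 0.538 0.355 69.080
5 0.280 0.096 71.843
final: 71.843 0.713

Arc 1: start y=6.650, vy=14.890 → t=3.434, apex=17.962, x_land=33.893, impact vy=-18.763
  bounce: vy ← 0.52·18.763 = 9.757
Arc 2: start y=0.000, vy=9.757 → t=1.991, apex=4.857, x_land=53.546, impact vy=-9.757
  bounce: vy ← 0.52·9.757 = 5.074
Arc 3: start y=0.000, vy=5.074 → t=1.035, apex=1.313, x_land=63.766, impact vy=-5.074
  bounce: vy ← 0.52·5.074 = 2.638
Arc 4: start y=0.000, vy=2.638 → t=0.538, apex=0.355, x_land=69.080, impact vy=-2.638
  bounce: vy ← 0.52·2.638 = 1.372
Arc 5: start y=0.000, vy=1.372 → t=0.280, apex=0.096, x_land=71.843, impact vy=-1.372
  bounce: vy ← 0.52·1.372 = 0.713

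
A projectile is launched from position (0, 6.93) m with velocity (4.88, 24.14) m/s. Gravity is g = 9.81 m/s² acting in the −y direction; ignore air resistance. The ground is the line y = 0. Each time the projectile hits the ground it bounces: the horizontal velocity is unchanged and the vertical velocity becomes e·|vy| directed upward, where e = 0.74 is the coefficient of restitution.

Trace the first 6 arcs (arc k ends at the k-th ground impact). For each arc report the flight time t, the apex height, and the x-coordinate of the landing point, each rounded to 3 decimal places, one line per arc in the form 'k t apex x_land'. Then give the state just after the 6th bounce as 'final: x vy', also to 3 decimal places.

1 5.194 36.631 25.345
2 4.045 20.059 45.082
3 2.993 10.984 59.687
4 2.215 6.015 70.496
5 1.639 3.294 78.494
6 1.213 1.804 84.412
final: 84.412 4.402

Arc 1: start y=6.930, vy=24.140 → t=5.194, apex=36.631, x_land=25.345, impact vy=-26.809
  bounce: vy ← 0.74·26.809 = 19.838
Arc 2: start y=0.000, vy=19.838 → t=4.045, apex=20.059, x_land=45.082, impact vy=-19.838
  bounce: vy ← 0.74·19.838 = 14.680
Arc 3: start y=0.000, vy=14.680 → t=2.993, apex=10.984, x_land=59.687, impact vy=-14.680
  bounce: vy ← 0.74·14.680 = 10.864
Arc 4: start y=0.000, vy=10.864 → t=2.215, apex=6.015, x_land=70.496, impact vy=-10.864
  bounce: vy ← 0.74·10.864 = 8.039
Arc 5: start y=0.000, vy=8.039 → t=1.639, apex=3.294, x_land=78.494, impact vy=-8.039
  bounce: vy ← 0.74·8.039 = 5.949
Arc 6: start y=0.000, vy=5.949 → t=1.213, apex=1.804, x_land=84.412, impact vy=-5.949
  bounce: vy ← 0.74·5.949 = 4.402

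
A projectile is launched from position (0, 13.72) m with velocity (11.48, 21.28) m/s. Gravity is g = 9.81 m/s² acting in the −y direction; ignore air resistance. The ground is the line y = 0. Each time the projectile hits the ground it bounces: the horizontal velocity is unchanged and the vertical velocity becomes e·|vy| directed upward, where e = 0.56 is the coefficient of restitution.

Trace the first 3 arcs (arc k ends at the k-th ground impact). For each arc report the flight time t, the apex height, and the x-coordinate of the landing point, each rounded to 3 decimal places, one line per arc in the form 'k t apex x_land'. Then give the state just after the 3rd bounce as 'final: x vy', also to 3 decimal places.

Arc 1: start y=13.720, vy=21.280 → t=4.908, apex=36.800, x_land=56.347, impact vy=-26.871
  bounce: vy ← 0.56·26.871 = 15.047
Arc 2: start y=0.000, vy=15.047 → t=3.068, apex=11.541, x_land=91.566, impact vy=-15.047
  bounce: vy ← 0.56·15.047 = 8.427
Arc 3: start y=0.000, vy=8.427 → t=1.718, apex=3.619, x_land=111.288, impact vy=-8.427
  bounce: vy ← 0.56·8.427 = 4.719

1 4.908 36.800 56.347
2 3.068 11.541 91.566
3 1.718 3.619 111.288
final: 111.288 4.719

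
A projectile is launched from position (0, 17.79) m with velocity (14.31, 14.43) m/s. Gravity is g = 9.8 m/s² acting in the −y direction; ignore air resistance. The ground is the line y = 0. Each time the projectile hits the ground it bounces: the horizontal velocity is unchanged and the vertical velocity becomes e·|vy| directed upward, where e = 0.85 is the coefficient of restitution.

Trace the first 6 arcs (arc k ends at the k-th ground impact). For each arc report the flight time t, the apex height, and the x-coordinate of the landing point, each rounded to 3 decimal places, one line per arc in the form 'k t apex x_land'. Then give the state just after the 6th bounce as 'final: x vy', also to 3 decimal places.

1 3.881 28.414 55.530
2 4.094 20.529 114.111
3 3.480 14.832 163.904
4 2.958 10.716 206.229
5 2.514 7.742 242.205
6 2.137 5.594 272.784
final: 272.784 8.900

Arc 1: start y=17.790, vy=14.430 → t=3.881, apex=28.414, x_land=55.530, impact vy=-23.599
  bounce: vy ← 0.85·23.599 = 20.059
Arc 2: start y=0.000, vy=20.059 → t=4.094, apex=20.529, x_land=114.111, impact vy=-20.059
  bounce: vy ← 0.85·20.059 = 17.050
Arc 3: start y=0.000, vy=17.050 → t=3.480, apex=14.832, x_land=163.904, impact vy=-17.050
  bounce: vy ← 0.85·17.050 = 14.493
Arc 4: start y=0.000, vy=14.493 → t=2.958, apex=10.716, x_land=206.229, impact vy=-14.493
  bounce: vy ← 0.85·14.493 = 12.319
Arc 5: start y=0.000, vy=12.319 → t=2.514, apex=7.742, x_land=242.205, impact vy=-12.319
  bounce: vy ← 0.85·12.319 = 10.471
Arc 6: start y=0.000, vy=10.471 → t=2.137, apex=5.594, x_land=272.784, impact vy=-10.471
  bounce: vy ← 0.85·10.471 = 8.900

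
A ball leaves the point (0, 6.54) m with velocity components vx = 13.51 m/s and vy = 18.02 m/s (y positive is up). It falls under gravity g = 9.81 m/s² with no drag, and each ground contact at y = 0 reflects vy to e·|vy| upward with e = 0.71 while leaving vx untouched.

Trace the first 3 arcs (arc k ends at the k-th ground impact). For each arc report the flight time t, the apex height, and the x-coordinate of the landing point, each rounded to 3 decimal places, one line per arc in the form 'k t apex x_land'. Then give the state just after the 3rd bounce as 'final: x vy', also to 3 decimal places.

Arc 1: start y=6.540, vy=18.020 → t=4.007, apex=23.090, x_land=54.129, impact vy=-21.285
  bounce: vy ← 0.71·21.285 = 15.112
Arc 2: start y=0.000, vy=15.112 → t=3.081, apex=11.640, x_land=95.753, impact vy=-15.112
  bounce: vy ← 0.71·15.112 = 10.730
Arc 3: start y=0.000, vy=10.730 → t=2.187, apex=5.868, x_land=125.306, impact vy=-10.730
  bounce: vy ← 0.71·10.730 = 7.618

1 4.007 23.090 54.129
2 3.081 11.640 95.753
3 2.187 5.868 125.306
final: 125.306 7.618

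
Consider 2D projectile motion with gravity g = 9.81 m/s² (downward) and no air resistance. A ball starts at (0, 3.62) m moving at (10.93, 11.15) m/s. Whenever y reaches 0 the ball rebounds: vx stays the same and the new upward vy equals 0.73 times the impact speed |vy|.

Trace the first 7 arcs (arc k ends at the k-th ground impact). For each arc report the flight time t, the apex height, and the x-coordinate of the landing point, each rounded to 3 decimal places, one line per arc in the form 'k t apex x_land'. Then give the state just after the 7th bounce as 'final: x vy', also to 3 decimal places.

Arc 1: start y=3.620, vy=11.150 → t=2.561, apex=9.957, x_land=27.995, impact vy=-13.977
  bounce: vy ← 0.73·13.977 = 10.203
Arc 2: start y=0.000, vy=10.203 → t=2.080, apex=5.306, x_land=50.731, impact vy=-10.203
  bounce: vy ← 0.73·10.203 = 7.448
Arc 3: start y=0.000, vy=7.448 → t=1.518, apex=2.827, x_land=67.328, impact vy=-7.448
  bounce: vy ← 0.73·7.448 = 5.437
Arc 4: start y=0.000, vy=5.437 → t=1.108, apex=1.507, x_land=79.444, impact vy=-5.437
  bounce: vy ← 0.73·5.437 = 3.969
Arc 5: start y=0.000, vy=3.969 → t=0.809, apex=0.803, x_land=88.288, impact vy=-3.969
  bounce: vy ← 0.73·3.969 = 2.897
Arc 6: start y=0.000, vy=2.897 → t=0.591, apex=0.428, x_land=94.745, impact vy=-2.897
  bounce: vy ← 0.73·2.897 = 2.115
Arc 7: start y=0.000, vy=2.115 → t=0.431, apex=0.228, x_land=99.458, impact vy=-2.115
  bounce: vy ← 0.73·2.115 = 1.544

1 2.561 9.957 27.995
2 2.080 5.306 50.731
3 1.518 2.827 67.328
4 1.108 1.507 79.444
5 0.809 0.803 88.288
6 0.591 0.428 94.745
7 0.431 0.228 99.458
final: 99.458 1.544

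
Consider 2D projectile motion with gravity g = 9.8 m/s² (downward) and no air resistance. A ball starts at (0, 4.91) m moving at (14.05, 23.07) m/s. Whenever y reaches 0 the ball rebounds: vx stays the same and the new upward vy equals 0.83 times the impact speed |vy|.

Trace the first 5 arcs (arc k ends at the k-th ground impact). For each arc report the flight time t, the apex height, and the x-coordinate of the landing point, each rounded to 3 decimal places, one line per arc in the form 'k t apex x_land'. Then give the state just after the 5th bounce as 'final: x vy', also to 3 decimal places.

1 4.912 32.064 69.016
2 4.246 22.089 128.678
3 3.525 15.217 178.197
4 2.925 10.483 219.298
5 2.428 7.222 253.412
final: 253.412 9.875

Arc 1: start y=4.910, vy=23.070 → t=4.912, apex=32.064, x_land=69.016, impact vy=-25.069
  bounce: vy ← 0.83·25.069 = 20.807
Arc 2: start y=0.000, vy=20.807 → t=4.246, apex=22.089, x_land=128.678, impact vy=-20.807
  bounce: vy ← 0.83·20.807 = 17.270
Arc 3: start y=0.000, vy=17.270 → t=3.525, apex=15.217, x_land=178.197, impact vy=-17.270
  bounce: vy ← 0.83·17.270 = 14.334
Arc 4: start y=0.000, vy=14.334 → t=2.925, apex=10.483, x_land=219.298, impact vy=-14.334
  bounce: vy ← 0.83·14.334 = 11.897
Arc 5: start y=0.000, vy=11.897 → t=2.428, apex=7.222, x_land=253.412, impact vy=-11.897
  bounce: vy ← 0.83·11.897 = 9.875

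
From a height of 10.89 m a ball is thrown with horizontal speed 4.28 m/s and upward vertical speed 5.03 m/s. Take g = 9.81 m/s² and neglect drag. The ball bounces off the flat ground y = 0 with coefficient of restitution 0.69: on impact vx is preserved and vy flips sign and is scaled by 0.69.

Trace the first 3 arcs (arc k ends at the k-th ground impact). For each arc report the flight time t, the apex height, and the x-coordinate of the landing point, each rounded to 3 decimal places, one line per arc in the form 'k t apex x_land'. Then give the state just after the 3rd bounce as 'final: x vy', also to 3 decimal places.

Arc 1: start y=10.890, vy=5.030 → t=2.089, apex=12.180, x_land=8.939, impact vy=-15.458
  bounce: vy ← 0.69·15.458 = 10.666
Arc 2: start y=0.000, vy=10.666 → t=2.175, apex=5.799, x_land=18.246, impact vy=-10.666
  bounce: vy ← 0.69·10.666 = 7.360
Arc 3: start y=0.000, vy=7.360 → t=1.500, apex=2.761, x_land=24.668, impact vy=-7.360
  bounce: vy ← 0.69·7.360 = 5.078

1 2.089 12.180 8.939
2 2.175 5.799 18.246
3 1.500 2.761 24.668
final: 24.668 5.078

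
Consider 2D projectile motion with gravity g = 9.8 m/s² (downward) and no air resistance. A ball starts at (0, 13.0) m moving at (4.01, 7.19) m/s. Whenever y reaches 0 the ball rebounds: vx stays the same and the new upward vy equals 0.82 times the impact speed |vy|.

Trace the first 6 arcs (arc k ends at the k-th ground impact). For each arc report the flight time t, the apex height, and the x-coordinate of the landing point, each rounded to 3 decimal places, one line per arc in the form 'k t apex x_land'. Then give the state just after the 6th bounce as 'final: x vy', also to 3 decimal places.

Arc 1: start y=13.000, vy=7.190 → t=2.520, apex=15.638, x_land=10.106, impact vy=-17.507
  bounce: vy ← 0.82·17.507 = 14.356
Arc 2: start y=0.000, vy=14.356 → t=2.930, apex=10.515, x_land=21.854, impact vy=-14.356
  bounce: vy ← 0.82·14.356 = 11.772
Arc 3: start y=0.000, vy=11.772 → t=2.402, apex=7.070, x_land=31.488, impact vy=-11.772
  bounce: vy ← 0.82·11.772 = 9.653
Arc 4: start y=0.000, vy=9.653 → t=1.970, apex=4.754, x_land=39.387, impact vy=-9.653
  bounce: vy ← 0.82·9.653 = 7.915
Arc 5: start y=0.000, vy=7.915 → t=1.615, apex=3.197, x_land=45.865, impact vy=-7.915
  bounce: vy ← 0.82·7.915 = 6.491
Arc 6: start y=0.000, vy=6.491 → t=1.325, apex=2.149, x_land=51.176, impact vy=-6.491
  bounce: vy ← 0.82·6.491 = 5.322

1 2.520 15.638 10.106
2 2.930 10.515 21.854
3 2.402 7.070 31.488
4 1.970 4.754 39.387
5 1.615 3.197 45.865
6 1.325 2.149 51.176
final: 51.176 5.322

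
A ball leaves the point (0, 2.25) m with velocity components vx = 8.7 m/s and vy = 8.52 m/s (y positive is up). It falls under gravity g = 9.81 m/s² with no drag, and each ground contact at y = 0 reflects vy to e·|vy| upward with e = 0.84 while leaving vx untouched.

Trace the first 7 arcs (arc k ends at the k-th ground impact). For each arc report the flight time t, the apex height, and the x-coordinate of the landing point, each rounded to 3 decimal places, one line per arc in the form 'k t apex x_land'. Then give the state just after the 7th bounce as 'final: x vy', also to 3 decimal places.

1 1.970 5.950 17.138
2 1.850 4.198 33.235
3 1.554 2.962 46.757
4 1.306 2.090 58.116
5 1.097 1.475 67.657
6 0.921 1.041 75.672
7 0.774 0.734 82.404
final: 82.404 3.188

Arc 1: start y=2.250, vy=8.520 → t=1.970, apex=5.950, x_land=17.138, impact vy=-10.804
  bounce: vy ← 0.84·10.804 = 9.076
Arc 2: start y=0.000, vy=9.076 → t=1.850, apex=4.198, x_land=33.235, impact vy=-9.076
  bounce: vy ← 0.84·9.076 = 7.624
Arc 3: start y=0.000, vy=7.624 → t=1.554, apex=2.962, x_land=46.757, impact vy=-7.624
  bounce: vy ← 0.84·7.624 = 6.404
Arc 4: start y=0.000, vy=6.404 → t=1.306, apex=2.090, x_land=58.116, impact vy=-6.404
  bounce: vy ← 0.84·6.404 = 5.379
Arc 5: start y=0.000, vy=5.379 → t=1.097, apex=1.475, x_land=67.657, impact vy=-5.379
  bounce: vy ← 0.84·5.379 = 4.519
Arc 6: start y=0.000, vy=4.519 → t=0.921, apex=1.041, x_land=75.672, impact vy=-4.519
  bounce: vy ← 0.84·4.519 = 3.796
Arc 7: start y=0.000, vy=3.796 → t=0.774, apex=0.734, x_land=82.404, impact vy=-3.796
  bounce: vy ← 0.84·3.796 = 3.188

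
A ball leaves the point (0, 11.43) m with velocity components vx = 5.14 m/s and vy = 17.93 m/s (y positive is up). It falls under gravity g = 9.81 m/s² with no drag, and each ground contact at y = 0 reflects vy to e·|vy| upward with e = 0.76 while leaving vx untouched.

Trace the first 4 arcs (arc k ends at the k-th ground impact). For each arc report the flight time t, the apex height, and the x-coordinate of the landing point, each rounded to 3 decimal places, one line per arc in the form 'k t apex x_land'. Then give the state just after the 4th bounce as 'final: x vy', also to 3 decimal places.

1 4.209 27.816 21.635
2 3.620 16.066 40.240
3 2.751 9.280 54.380
4 2.091 5.360 65.126
final: 65.126 7.794

Arc 1: start y=11.430, vy=17.930 → t=4.209, apex=27.816, x_land=21.635, impact vy=-23.361
  bounce: vy ← 0.76·23.361 = 17.754
Arc 2: start y=0.000, vy=17.754 → t=3.620, apex=16.066, x_land=40.240, impact vy=-17.754
  bounce: vy ← 0.76·17.754 = 13.493
Arc 3: start y=0.000, vy=13.493 → t=2.751, apex=9.280, x_land=54.380, impact vy=-13.493
  bounce: vy ← 0.76·13.493 = 10.255
Arc 4: start y=0.000, vy=10.255 → t=2.091, apex=5.360, x_land=65.126, impact vy=-10.255
  bounce: vy ← 0.76·10.255 = 7.794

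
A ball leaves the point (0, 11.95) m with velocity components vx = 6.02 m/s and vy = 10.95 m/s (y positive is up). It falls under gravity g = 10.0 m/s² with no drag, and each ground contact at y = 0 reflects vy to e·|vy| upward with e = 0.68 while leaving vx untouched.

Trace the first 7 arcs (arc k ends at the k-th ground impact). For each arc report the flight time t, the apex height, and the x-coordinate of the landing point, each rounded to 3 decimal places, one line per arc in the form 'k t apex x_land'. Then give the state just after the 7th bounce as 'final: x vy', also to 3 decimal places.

1 2.989 17.945 17.997
2 2.576 8.298 33.507
3 1.752 3.837 44.054
4 1.191 1.774 51.226
5 0.810 0.820 56.103
6 0.551 0.379 59.419
7 0.375 0.175 61.675
final: 61.675 1.274

Arc 1: start y=11.950, vy=10.950 → t=2.989, apex=17.945, x_land=17.997, impact vy=-18.945
  bounce: vy ← 0.68·18.945 = 12.882
Arc 2: start y=0.000, vy=12.882 → t=2.576, apex=8.298, x_land=33.507, impact vy=-12.882
  bounce: vy ← 0.68·12.882 = 8.760
Arc 3: start y=0.000, vy=8.760 → t=1.752, apex=3.837, x_land=44.054, impact vy=-8.760
  bounce: vy ← 0.68·8.760 = 5.957
Arc 4: start y=0.000, vy=5.957 → t=1.191, apex=1.774, x_land=51.226, impact vy=-5.957
  bounce: vy ← 0.68·5.957 = 4.051
Arc 5: start y=0.000, vy=4.051 → t=0.810, apex=0.820, x_land=56.103, impact vy=-4.051
  bounce: vy ← 0.68·4.051 = 2.754
Arc 6: start y=0.000, vy=2.754 → t=0.551, apex=0.379, x_land=59.419, impact vy=-2.754
  bounce: vy ← 0.68·2.754 = 1.873
Arc 7: start y=0.000, vy=1.873 → t=0.375, apex=0.175, x_land=61.675, impact vy=-1.873
  bounce: vy ← 0.68·1.873 = 1.274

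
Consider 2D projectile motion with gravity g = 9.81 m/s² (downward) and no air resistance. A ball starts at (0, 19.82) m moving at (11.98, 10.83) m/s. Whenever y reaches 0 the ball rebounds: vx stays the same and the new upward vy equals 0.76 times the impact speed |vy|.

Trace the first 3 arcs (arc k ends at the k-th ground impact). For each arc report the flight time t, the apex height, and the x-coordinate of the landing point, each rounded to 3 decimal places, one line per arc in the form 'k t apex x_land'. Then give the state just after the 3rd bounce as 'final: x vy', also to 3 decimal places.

1 3.397 25.798 40.700
2 3.486 14.901 82.461
3 2.649 8.607 114.200
final: 114.200 9.876

Arc 1: start y=19.820, vy=10.830 → t=3.397, apex=25.798, x_land=40.700, impact vy=-22.498
  bounce: vy ← 0.76·22.498 = 17.098
Arc 2: start y=0.000, vy=17.098 → t=3.486, apex=14.901, x_land=82.461, impact vy=-17.098
  bounce: vy ← 0.76·17.098 = 12.995
Arc 3: start y=0.000, vy=12.995 → t=2.649, apex=8.607, x_land=114.200, impact vy=-12.995
  bounce: vy ← 0.76·12.995 = 9.876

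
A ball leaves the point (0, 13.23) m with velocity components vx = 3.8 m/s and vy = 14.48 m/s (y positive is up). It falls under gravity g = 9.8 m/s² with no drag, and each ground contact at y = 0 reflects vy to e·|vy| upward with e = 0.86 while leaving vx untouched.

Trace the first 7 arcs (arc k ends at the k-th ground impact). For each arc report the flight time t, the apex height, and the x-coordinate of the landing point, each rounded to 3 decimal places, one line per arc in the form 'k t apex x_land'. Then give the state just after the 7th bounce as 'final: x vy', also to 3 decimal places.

Arc 1: start y=13.230, vy=14.480 → t=3.687, apex=23.927, x_land=14.012, impact vy=-21.656
  bounce: vy ← 0.86·21.656 = 18.624
Arc 2: start y=0.000, vy=18.624 → t=3.801, apex=17.697, x_land=28.455, impact vy=-18.624
  bounce: vy ← 0.86·18.624 = 16.017
Arc 3: start y=0.000, vy=16.017 → t=3.269, apex=13.089, x_land=40.876, impact vy=-16.017
  bounce: vy ← 0.86·16.017 = 13.774
Arc 4: start y=0.000, vy=13.774 → t=2.811, apex=9.680, x_land=51.558, impact vy=-13.774
  bounce: vy ← 0.86·13.774 = 11.846
Arc 5: start y=0.000, vy=11.846 → t=2.418, apex=7.160, x_land=60.745, impact vy=-11.846
  bounce: vy ← 0.86·11.846 = 10.188
Arc 6: start y=0.000, vy=10.188 → t=2.079, apex=5.295, x_land=68.646, impact vy=-10.188
  bounce: vy ← 0.86·10.188 = 8.761
Arc 7: start y=0.000, vy=8.761 → t=1.788, apex=3.916, x_land=75.440, impact vy=-8.761
  bounce: vy ← 0.86·8.761 = 7.535

1 3.687 23.927 14.012
2 3.801 17.697 28.455
3 3.269 13.089 40.876
4 2.811 9.680 51.558
5 2.418 7.160 60.745
6 2.079 5.295 68.646
7 1.788 3.916 75.440
final: 75.440 7.535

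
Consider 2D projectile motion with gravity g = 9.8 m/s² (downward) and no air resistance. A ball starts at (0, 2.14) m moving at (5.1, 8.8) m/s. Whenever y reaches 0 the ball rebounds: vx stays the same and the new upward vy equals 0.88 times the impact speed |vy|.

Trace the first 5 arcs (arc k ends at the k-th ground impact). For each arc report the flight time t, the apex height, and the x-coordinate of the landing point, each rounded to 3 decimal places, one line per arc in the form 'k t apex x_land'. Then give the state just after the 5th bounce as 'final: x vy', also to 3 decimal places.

1 2.013 6.091 10.266
2 1.962 4.717 20.273
3 1.727 3.653 29.080
4 1.520 2.829 36.830
5 1.337 2.191 43.650
final: 43.650 5.766

Arc 1: start y=2.140, vy=8.800 → t=2.013, apex=6.091, x_land=10.266, impact vy=-10.926
  bounce: vy ← 0.88·10.926 = 9.615
Arc 2: start y=0.000, vy=9.615 → t=1.962, apex=4.717, x_land=20.273, impact vy=-9.615
  bounce: vy ← 0.88·9.615 = 8.461
Arc 3: start y=0.000, vy=8.461 → t=1.727, apex=3.653, x_land=29.080, impact vy=-8.461
  bounce: vy ← 0.88·8.461 = 7.446
Arc 4: start y=0.000, vy=7.446 → t=1.520, apex=2.829, x_land=36.830, impact vy=-7.446
  bounce: vy ← 0.88·7.446 = 6.552
Arc 5: start y=0.000, vy=6.552 → t=1.337, apex=2.191, x_land=43.650, impact vy=-6.552
  bounce: vy ← 0.88·6.552 = 5.766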